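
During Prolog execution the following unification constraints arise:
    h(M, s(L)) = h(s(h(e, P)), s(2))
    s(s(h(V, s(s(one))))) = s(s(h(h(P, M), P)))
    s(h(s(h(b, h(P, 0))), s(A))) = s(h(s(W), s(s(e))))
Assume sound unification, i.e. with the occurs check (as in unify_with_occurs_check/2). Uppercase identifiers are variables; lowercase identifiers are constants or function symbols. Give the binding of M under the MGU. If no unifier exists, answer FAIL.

s(h(e, s(s(one))))

Decompose h/2: M = s(h(e, P)),  s(L) = s(2).
Bind M := s(h(e, P)); substituting into the one remaining equation that mentions M gives: s(s(h(V, s(s(one))))) = s(s(h(h(P, s(h(e, P))), P))).
Decompose s/1: L = 2.
Bind L := 2; no other remaining equation mentions L.
Decompose s/1: s(h(V, s(s(one)))) = s(h(h(P, s(h(e, P))), P)).
Decompose s/1: h(V, s(s(one))) = h(h(P, s(h(e, P))), P).
Decompose h/2: V = h(P, s(h(e, P))),  s(s(one)) = P.
Bind V := h(P, s(h(e, P))); no other remaining equation mentions V.
Bind P := s(s(one)); substituting into the remaining equation gives: s(h(s(h(b, h(s(s(one)), 0))), s(A))) = s(h(s(W), s(s(e)))). Substituting into the earlier bindings gives M := s(h(e, s(s(one)))), V := h(s(s(one)), s(h(e, s(s(one))))).
Decompose s/1: h(s(h(b, h(s(s(one)), 0))), s(A)) = h(s(W), s(s(e))).
Decompose h/2: s(h(b, h(s(s(one)), 0))) = s(W),  s(A) = s(s(e)).
Decompose s/1: h(b, h(s(s(one)), 0)) = W.
Bind W := h(b, h(s(s(one)), 0)); no other remaining equation mentions W.
Decompose s/1: A = s(e).
Bind A := s(e).
MGU = { M ↦ s(h(e, s(s(one)))), L ↦ 2, V ↦ h(s(s(one)), s(h(e, s(s(one))))), P ↦ s(s(one)), W ↦ h(b, h(s(s(one)), 0)), A ↦ s(e) }, so M ↦ s(h(e, s(s(one)))).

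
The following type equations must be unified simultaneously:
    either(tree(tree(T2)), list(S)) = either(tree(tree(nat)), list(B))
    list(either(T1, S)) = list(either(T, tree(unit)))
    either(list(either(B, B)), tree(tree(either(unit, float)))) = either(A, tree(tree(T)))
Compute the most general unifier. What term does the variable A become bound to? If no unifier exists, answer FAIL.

list(either(tree(unit), tree(unit)))

Decompose either/2: tree(tree(T2)) = tree(tree(nat)),  list(S) = list(B).
Decompose tree/1: tree(T2) = tree(nat).
Decompose tree/1: T2 = nat.
Bind T2 := nat; no other remaining equation mentions T2.
Decompose list/1: S = B.
Bind S := B; substituting into the one remaining equation that mentions S gives: list(either(T1, B)) = list(either(T, tree(unit))).
Decompose list/1: either(T1, B) = either(T, tree(unit)).
Decompose either/2: T1 = T,  B = tree(unit).
Bind T1 := T; no other remaining equation mentions T1.
Bind B := tree(unit); substituting into the remaining equation gives: either(list(either(tree(unit), tree(unit))), tree(tree(either(unit, float)))) = either(A, tree(tree(T))). Substituting into the earlier binding gives S := tree(unit).
Decompose either/2: list(either(tree(unit), tree(unit))) = A,  tree(tree(either(unit, float))) = tree(tree(T)).
Bind A := list(either(tree(unit), tree(unit))); no other remaining equation mentions A.
Decompose tree/1: tree(either(unit, float)) = tree(T).
Decompose tree/1: either(unit, float) = T.
Bind T := either(unit, float). Substituting into the earlier binding gives T1 := either(unit, float).
MGU = { T2 := nat, S := tree(unit), T1 := either(unit, float), B := tree(unit), A := list(either(tree(unit), tree(unit))), T := either(unit, float) }, so A := list(either(tree(unit), tree(unit))).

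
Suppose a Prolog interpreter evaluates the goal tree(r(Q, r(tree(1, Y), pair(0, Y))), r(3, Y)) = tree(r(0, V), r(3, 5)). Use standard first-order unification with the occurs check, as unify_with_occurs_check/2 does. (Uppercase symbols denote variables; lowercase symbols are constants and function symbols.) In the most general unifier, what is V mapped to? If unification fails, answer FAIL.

r(tree(1, 5), pair(0, 5))

Decompose tree/2: r(Q, r(tree(1, Y), pair(0, Y))) = r(0, V),  r(3, Y) = r(3, 5).
Decompose r/2: Q = 0,  r(tree(1, Y), pair(0, Y)) = V.
Bind Q := 0; no other remaining equation mentions Q.
Bind V := r(tree(1, Y), pair(0, Y)); no other remaining equation mentions V.
Decompose r/2: 3 = 3,  Y = 5.
Delete trivial equation 3 = 3.
Bind Y := 5. Substituting into the earlier binding gives V := r(tree(1, 5), pair(0, 5)).
MGU = { Q = 0, V = r(tree(1, 5), pair(0, 5)), Y = 5 }, so V = r(tree(1, 5), pair(0, 5)).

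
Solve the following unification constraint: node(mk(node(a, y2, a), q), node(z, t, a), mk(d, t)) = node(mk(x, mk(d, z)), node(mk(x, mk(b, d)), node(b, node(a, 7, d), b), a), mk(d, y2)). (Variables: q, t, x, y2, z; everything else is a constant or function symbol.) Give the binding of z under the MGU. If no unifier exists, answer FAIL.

mk(node(a, node(b, node(a, 7, d), b), a), mk(b, d))

Decompose node/3: mk(node(a, y2, a), q) = mk(x, mk(d, z)),  node(z, t, a) = node(mk(x, mk(b, d)), node(b, node(a, 7, d), b), a),  mk(d, t) = mk(d, y2).
Decompose mk/2: node(a, y2, a) = x,  q = mk(d, z).
Bind x := node(a, y2, a); substituting into the one remaining equation that mentions x gives: node(z, t, a) = node(mk(node(a, y2, a), mk(b, d)), node(b, node(a, 7, d), b), a).
Bind q := mk(d, z); no other remaining equation mentions q.
Decompose node/3: z = mk(node(a, y2, a), mk(b, d)),  t = node(b, node(a, 7, d), b),  a = a.
Bind z := mk(node(a, y2, a), mk(b, d)); no other remaining equation mentions z. Substituting into the earlier binding gives q := mk(d, mk(node(a, y2, a), mk(b, d))).
Bind t := node(b, node(a, 7, d), b); substituting into the one remaining equation that mentions t gives: mk(d, node(b, node(a, 7, d), b)) = mk(d, y2).
Delete trivial equation a = a.
Decompose mk/2: d = d,  node(b, node(a, 7, d), b) = y2.
Delete trivial equation d = d.
Bind y2 := node(b, node(a, 7, d), b). Substituting into the earlier bindings gives x := node(a, node(b, node(a, 7, d), b), a), q := mk(d, mk(node(a, node(b, node(a, 7, d), b), a), mk(b, d))), z := mk(node(a, node(b, node(a, 7, d), b), a), mk(b, d)).
MGU = { x := node(a, node(b, node(a, 7, d), b), a), q := mk(d, mk(node(a, node(b, node(a, 7, d), b), a), mk(b, d))), z := mk(node(a, node(b, node(a, 7, d), b), a), mk(b, d)), t := node(b, node(a, 7, d), b), y2 := node(b, node(a, 7, d), b) }, so z := mk(node(a, node(b, node(a, 7, d), b), a), mk(b, d)).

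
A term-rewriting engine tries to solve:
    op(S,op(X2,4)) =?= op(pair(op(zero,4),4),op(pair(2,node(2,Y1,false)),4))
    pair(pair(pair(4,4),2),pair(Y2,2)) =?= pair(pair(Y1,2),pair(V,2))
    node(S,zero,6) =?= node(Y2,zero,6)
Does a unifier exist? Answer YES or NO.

Decompose op/2: S =?= pair(op(zero,4),4),  op(X2,4) =?= op(pair(2,node(2,Y1,false)),4).
Bind S := pair(op(zero,4),4); substituting into the one remaining equation that mentions S gives: node(pair(op(zero,4),4),zero,6) =?= node(Y2,zero,6).
Decompose op/2: X2 =?= pair(2,node(2,Y1,false)),  4 =?= 4.
Bind X2 := pair(2,node(2,Y1,false)); no other remaining equation mentions X2.
Delete trivial equation 4 =?= 4.
Decompose pair/2: pair(pair(4,4),2) =?= pair(Y1,2),  pair(Y2,2) =?= pair(V,2).
Decompose pair/2: pair(4,4) =?= Y1,  2 =?= 2.
Bind Y1 := pair(4,4); no other remaining equation mentions Y1. Substituting into the earlier binding gives X2 := pair(2,node(2,pair(4,4),false)).
Delete trivial equation 2 =?= 2.
Decompose pair/2: Y2 =?= V,  2 =?= 2.
Bind Y2 := V; substituting into the one remaining equation that mentions Y2 gives: node(pair(op(zero,4),4),zero,6) =?= node(V,zero,6).
Delete trivial equation 2 =?= 2.
Decompose node/3: pair(op(zero,4),4) =?= V,  zero =?= zero,  6 =?= 6.
Bind V := pair(op(zero,4),4); no other remaining equation mentions V. Substituting into the earlier binding gives Y2 := pair(op(zero,4),4).
Delete trivial equation zero =?= zero.
Delete trivial equation 6 =?= 6.
No equations remain and no clash or occurs-check failure arose, so a unifier exists.

YES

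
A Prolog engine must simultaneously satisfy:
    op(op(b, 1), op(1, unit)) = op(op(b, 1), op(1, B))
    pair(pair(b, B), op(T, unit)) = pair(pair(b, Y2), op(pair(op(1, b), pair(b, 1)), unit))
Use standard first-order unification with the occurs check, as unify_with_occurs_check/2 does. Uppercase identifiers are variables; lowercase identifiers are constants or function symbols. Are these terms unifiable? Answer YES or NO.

Decompose op/2: op(b, 1) = op(b, 1),  op(1, unit) = op(1, B).
Delete trivial equation op(b, 1) = op(b, 1).
Decompose op/2: 1 = 1,  unit = B.
Delete trivial equation 1 = 1.
Bind B := unit; substituting into the remaining equation gives: pair(pair(b, unit), op(T, unit)) = pair(pair(b, Y2), op(pair(op(1, b), pair(b, 1)), unit)).
Decompose pair/2: pair(b, unit) = pair(b, Y2),  op(T, unit) = op(pair(op(1, b), pair(b, 1)), unit).
Decompose pair/2: b = b,  unit = Y2.
Delete trivial equation b = b.
Bind Y2 := unit; no other remaining equation mentions Y2.
Decompose op/2: T = pair(op(1, b), pair(b, 1)),  unit = unit.
Bind T := pair(op(1, b), pair(b, 1)); no other remaining equation mentions T.
Delete trivial equation unit = unit.
No equations remain and no clash or occurs-check failure arose, so a unifier exists.

YES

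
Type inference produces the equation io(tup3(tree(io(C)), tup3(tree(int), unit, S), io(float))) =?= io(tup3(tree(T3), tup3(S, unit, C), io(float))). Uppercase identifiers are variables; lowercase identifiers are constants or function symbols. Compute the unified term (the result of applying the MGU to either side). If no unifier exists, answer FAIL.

Decompose io/1: tup3(tree(io(C)), tup3(tree(int), unit, S), io(float)) =?= tup3(tree(T3), tup3(S, unit, C), io(float)).
Decompose tup3/3: tree(io(C)) =?= tree(T3),  tup3(tree(int), unit, S) =?= tup3(S, unit, C),  io(float) =?= io(float).
Decompose tree/1: io(C) =?= T3.
Bind T3 := io(C); no other remaining equation mentions T3.
Decompose tup3/3: tree(int) =?= S,  unit =?= unit,  S =?= C.
Bind S := tree(int); substituting into the one remaining equation that mentions S gives: tree(int) =?= C.
Delete trivial equation unit =?= unit.
Bind C := tree(int); no other remaining equation mentions C. Substituting into the earlier binding gives T3 := io(tree(int)).
Delete trivial equation io(float) =?= io(float).
Applying the MGU to either side gives io(tup3(tree(io(tree(int))), tup3(tree(int), unit, tree(int)), io(float))).

io(tup3(tree(io(tree(int))), tup3(tree(int), unit, tree(int)), io(float)))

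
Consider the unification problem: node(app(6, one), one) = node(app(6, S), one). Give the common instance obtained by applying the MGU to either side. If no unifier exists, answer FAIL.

node(app(6, one), one)

Decompose node/2: app(6, one) = app(6, S),  one = one.
Decompose app/2: 6 = 6,  one = S.
Delete trivial equation 6 = 6.
Bind S := one; no other remaining equation mentions S.
Delete trivial equation one = one.
Applying the MGU to either side gives node(app(6, one), one).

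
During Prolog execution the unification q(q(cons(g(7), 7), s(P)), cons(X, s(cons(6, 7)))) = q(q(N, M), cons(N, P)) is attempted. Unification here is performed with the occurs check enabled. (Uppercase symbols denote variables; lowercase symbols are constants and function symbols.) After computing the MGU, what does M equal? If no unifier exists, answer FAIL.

s(s(cons(6, 7)))

Decompose q/2: q(cons(g(7), 7), s(P)) = q(N, M),  cons(X, s(cons(6, 7))) = cons(N, P).
Decompose q/2: cons(g(7), 7) = N,  s(P) = M.
Bind N := cons(g(7), 7); substituting into the one remaining equation that mentions N gives: cons(X, s(cons(6, 7))) = cons(cons(g(7), 7), P).
Bind M := s(P); no other remaining equation mentions M.
Decompose cons/2: X = cons(g(7), 7),  s(cons(6, 7)) = P.
Bind X := cons(g(7), 7); no other remaining equation mentions X.
Bind P := s(cons(6, 7)). Substituting into the earlier binding gives M := s(s(cons(6, 7))).
MGU = { N ↦ cons(g(7), 7), M ↦ s(s(cons(6, 7))), X ↦ cons(g(7), 7), P ↦ s(cons(6, 7)) }, so M ↦ s(s(cons(6, 7))).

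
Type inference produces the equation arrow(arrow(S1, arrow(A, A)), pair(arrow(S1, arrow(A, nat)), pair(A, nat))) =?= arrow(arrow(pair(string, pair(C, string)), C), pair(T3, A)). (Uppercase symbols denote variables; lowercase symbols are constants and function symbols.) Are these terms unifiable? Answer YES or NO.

NO

Decompose arrow/2: arrow(S1, arrow(A, A)) =?= arrow(pair(string, pair(C, string)), C),  pair(arrow(S1, arrow(A, nat)), pair(A, nat)) =?= pair(T3, A).
Decompose arrow/2: S1 =?= pair(string, pair(C, string)),  arrow(A, A) =?= C.
Bind S1 := pair(string, pair(C, string)); substituting into the one remaining equation that mentions S1 gives: pair(arrow(pair(string, pair(C, string)), arrow(A, nat)), pair(A, nat)) =?= pair(T3, A).
Bind C := arrow(A, A); substituting into the remaining equation gives: pair(arrow(pair(string, pair(arrow(A, A), string)), arrow(A, nat)), pair(A, nat)) =?= pair(T3, A). Substituting into the earlier binding gives S1 := pair(string, pair(arrow(A, A), string)).
Decompose pair/2: arrow(pair(string, pair(arrow(A, A), string)), arrow(A, nat)) =?= T3,  pair(A, nat) =?= A.
Bind T3 := arrow(pair(string, pair(arrow(A, A), string)), arrow(A, nat)); no other remaining equation mentions T3.
Occurs check fails: A occurs in pair(A, nat); the equation A =?= pair(A, nat) has no finite solution.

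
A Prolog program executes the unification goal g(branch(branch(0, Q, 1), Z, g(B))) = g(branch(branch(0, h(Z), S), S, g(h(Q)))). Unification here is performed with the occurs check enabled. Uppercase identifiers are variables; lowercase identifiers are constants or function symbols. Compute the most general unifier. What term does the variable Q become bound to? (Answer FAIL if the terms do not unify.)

Decompose g/1: branch(branch(0, Q, 1), Z, g(B)) = branch(branch(0, h(Z), S), S, g(h(Q))).
Decompose branch/3: branch(0, Q, 1) = branch(0, h(Z), S),  Z = S,  g(B) = g(h(Q)).
Decompose branch/3: 0 = 0,  Q = h(Z),  1 = S.
Delete trivial equation 0 = 0.
Bind Q := h(Z); substituting into the one remaining equation that mentions Q gives: g(B) = g(h(h(Z))).
Bind S := 1; substituting into the one remaining equation that mentions S gives: Z = 1.
Bind Z := 1; substituting into the remaining equation gives: g(B) = g(h(h(1))). Substituting into the earlier binding gives Q := h(1).
Decompose g/1: B = h(h(1)).
Bind B := h(h(1)).
MGU = { Q = h(1), S = 1, Z = 1, B = h(h(1)) }, so Q = h(1).

h(1)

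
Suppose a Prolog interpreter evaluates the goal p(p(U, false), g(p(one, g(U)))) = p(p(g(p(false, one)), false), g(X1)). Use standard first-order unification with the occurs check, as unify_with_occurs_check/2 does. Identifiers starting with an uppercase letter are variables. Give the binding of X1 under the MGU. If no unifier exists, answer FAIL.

p(one, g(g(p(false, one))))

Decompose p/2: p(U, false) = p(g(p(false, one)), false),  g(p(one, g(U))) = g(X1).
Decompose p/2: U = g(p(false, one)),  false = false.
Bind U := g(p(false, one)); substituting into the one remaining equation that mentions U gives: g(p(one, g(g(p(false, one))))) = g(X1).
Delete trivial equation false = false.
Decompose g/1: p(one, g(g(p(false, one)))) = X1.
Bind X1 := p(one, g(g(p(false, one)))).
MGU = { U = g(p(false, one)), X1 = p(one, g(g(p(false, one)))) }, so X1 = p(one, g(g(p(false, one)))).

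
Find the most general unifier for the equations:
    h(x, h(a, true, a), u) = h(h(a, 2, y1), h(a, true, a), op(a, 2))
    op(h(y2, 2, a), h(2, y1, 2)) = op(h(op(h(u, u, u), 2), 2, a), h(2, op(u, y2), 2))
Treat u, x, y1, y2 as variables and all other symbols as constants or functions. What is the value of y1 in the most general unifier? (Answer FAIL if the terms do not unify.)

Decompose h/3: x = h(a, 2, y1),  h(a, true, a) = h(a, true, a),  u = op(a, 2).
Bind x := h(a, 2, y1); no other remaining equation mentions x.
Delete trivial equation h(a, true, a) = h(a, true, a).
Bind u := op(a, 2); substituting into the remaining equation gives: op(h(y2, 2, a), h(2, y1, 2)) = op(h(op(h(op(a, 2), op(a, 2), op(a, 2)), 2), 2, a), h(2, op(op(a, 2), y2), 2)).
Decompose op/2: h(y2, 2, a) = h(op(h(op(a, 2), op(a, 2), op(a, 2)), 2), 2, a),  h(2, y1, 2) = h(2, op(op(a, 2), y2), 2).
Decompose h/3: y2 = op(h(op(a, 2), op(a, 2), op(a, 2)), 2),  2 = 2,  a = a.
Bind y2 := op(h(op(a, 2), op(a, 2), op(a, 2)), 2); substituting into the one remaining equation that mentions y2 gives: h(2, y1, 2) = h(2, op(op(a, 2), op(h(op(a, 2), op(a, 2), op(a, 2)), 2)), 2).
Delete trivial equation 2 = 2.
Delete trivial equation a = a.
Decompose h/3: 2 = 2,  y1 = op(op(a, 2), op(h(op(a, 2), op(a, 2), op(a, 2)), 2)),  2 = 2.
Delete trivial equation 2 = 2.
Bind y1 := op(op(a, 2), op(h(op(a, 2), op(a, 2), op(a, 2)), 2)); no other remaining equation mentions y1. Substituting into the earlier binding gives x := h(a, 2, op(op(a, 2), op(h(op(a, 2), op(a, 2), op(a, 2)), 2))).
Delete trivial equation 2 = 2.
MGU = { x -> h(a, 2, op(op(a, 2), op(h(op(a, 2), op(a, 2), op(a, 2)), 2))), u -> op(a, 2), y2 -> op(h(op(a, 2), op(a, 2), op(a, 2)), 2), y1 -> op(op(a, 2), op(h(op(a, 2), op(a, 2), op(a, 2)), 2)) }, so y1 -> op(op(a, 2), op(h(op(a, 2), op(a, 2), op(a, 2)), 2)).

op(op(a, 2), op(h(op(a, 2), op(a, 2), op(a, 2)), 2))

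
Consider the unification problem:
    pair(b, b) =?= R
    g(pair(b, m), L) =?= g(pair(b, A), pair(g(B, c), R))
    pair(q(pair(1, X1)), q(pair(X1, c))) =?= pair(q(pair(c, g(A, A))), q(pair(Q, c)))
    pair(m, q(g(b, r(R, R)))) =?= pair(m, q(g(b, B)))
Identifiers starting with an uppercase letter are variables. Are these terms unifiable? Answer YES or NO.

NO

Bind R := pair(b, b); substituting into the 2 remaining equations that mention R gives: g(pair(b, m), L) =?= g(pair(b, A), pair(g(B, c), pair(b, b))),  pair(m, q(g(b, r(pair(b, b), pair(b, b))))) =?= pair(m, q(g(b, B))).
Decompose g/2: pair(b, m) =?= pair(b, A),  L =?= pair(g(B, c), pair(b, b)).
Decompose pair/2: b =?= b,  m =?= A.
Delete trivial equation b =?= b.
Bind A := m; substituting into the one remaining equation that mentions A gives: pair(q(pair(1, X1)), q(pair(X1, c))) =?= pair(q(pair(c, g(m, m))), q(pair(Q, c))).
Bind L := pair(g(B, c), pair(b, b)); no other remaining equation mentions L.
Decompose pair/2: q(pair(1, X1)) =?= q(pair(c, g(m, m))),  q(pair(X1, c)) =?= q(pair(Q, c)).
Decompose q/1: pair(1, X1) =?= pair(c, g(m, m)).
Decompose pair/2: 1 =?= c,  X1 =?= g(m, m).
Clash: constants 1 and c differ; no unifier exists.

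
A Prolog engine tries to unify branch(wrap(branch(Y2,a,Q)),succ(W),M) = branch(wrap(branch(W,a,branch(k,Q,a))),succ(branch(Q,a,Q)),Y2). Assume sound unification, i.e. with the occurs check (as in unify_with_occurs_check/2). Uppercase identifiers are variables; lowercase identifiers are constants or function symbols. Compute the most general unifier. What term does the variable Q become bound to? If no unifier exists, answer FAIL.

FAIL

Decompose branch/3: wrap(branch(Y2,a,Q)) = wrap(branch(W,a,branch(k,Q,a))),  succ(W) = succ(branch(Q,a,Q)),  M = Y2.
Decompose wrap/1: branch(Y2,a,Q) = branch(W,a,branch(k,Q,a)).
Decompose branch/3: Y2 = W,  a = a,  Q = branch(k,Q,a).
Bind Y2 := W; substituting into the one remaining equation that mentions Y2 gives: M = W.
Delete trivial equation a = a.
Occurs check fails: Q occurs in branch(k,Q,a); the equation Q = branch(k,Q,a) has no finite solution.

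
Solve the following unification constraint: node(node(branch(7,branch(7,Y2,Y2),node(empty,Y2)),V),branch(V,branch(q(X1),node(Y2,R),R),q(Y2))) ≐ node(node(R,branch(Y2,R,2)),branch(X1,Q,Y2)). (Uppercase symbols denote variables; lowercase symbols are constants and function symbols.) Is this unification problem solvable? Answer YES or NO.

Decompose node/2: node(branch(7,branch(7,Y2,Y2),node(empty,Y2)),V) ≐ node(R,branch(Y2,R,2)),  branch(V,branch(q(X1),node(Y2,R),R),q(Y2)) ≐ branch(X1,Q,Y2).
Decompose node/2: branch(7,branch(7,Y2,Y2),node(empty,Y2)) ≐ R,  V ≐ branch(Y2,R,2).
Bind R := branch(7,branch(7,Y2,Y2),node(empty,Y2)); substituting into the remaining equations gives: V ≐ branch(Y2,branch(7,branch(7,Y2,Y2),node(empty,Y2)),2),  branch(V,branch(q(X1),node(Y2,branch(7,branch(7,Y2,Y2),node(empty,Y2))),branch(7,branch(7,Y2,Y2),node(empty,Y2))),q(Y2)) ≐ branch(X1,Q,Y2).
Bind V := branch(Y2,branch(7,branch(7,Y2,Y2),node(empty,Y2)),2); substituting into the remaining equation gives: branch(branch(Y2,branch(7,branch(7,Y2,Y2),node(empty,Y2)),2),branch(q(X1),node(Y2,branch(7,branch(7,Y2,Y2),node(empty,Y2))),branch(7,branch(7,Y2,Y2),node(empty,Y2))),q(Y2)) ≐ branch(X1,Q,Y2).
Decompose branch/3: branch(Y2,branch(7,branch(7,Y2,Y2),node(empty,Y2)),2) ≐ X1,  branch(q(X1),node(Y2,branch(7,branch(7,Y2,Y2),node(empty,Y2))),branch(7,branch(7,Y2,Y2),node(empty,Y2))) ≐ Q,  q(Y2) ≐ Y2.
Bind X1 := branch(Y2,branch(7,branch(7,Y2,Y2),node(empty,Y2)),2); substituting into the one remaining equation that mentions X1 gives: branch(q(branch(Y2,branch(7,branch(7,Y2,Y2),node(empty,Y2)),2)),node(Y2,branch(7,branch(7,Y2,Y2),node(empty,Y2))),branch(7,branch(7,Y2,Y2),node(empty,Y2))) ≐ Q.
Bind Q := branch(q(branch(Y2,branch(7,branch(7,Y2,Y2),node(empty,Y2)),2)),node(Y2,branch(7,branch(7,Y2,Y2),node(empty,Y2))),branch(7,branch(7,Y2,Y2),node(empty,Y2))); no other remaining equation mentions Q.
Occurs check fails: Y2 occurs in q(Y2); the equation Y2 ≐ q(Y2) has no finite solution.

NO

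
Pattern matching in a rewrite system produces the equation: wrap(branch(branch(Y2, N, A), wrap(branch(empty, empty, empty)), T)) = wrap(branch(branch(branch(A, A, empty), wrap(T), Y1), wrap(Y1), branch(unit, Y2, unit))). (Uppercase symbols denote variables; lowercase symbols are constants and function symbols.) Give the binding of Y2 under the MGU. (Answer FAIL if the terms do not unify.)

branch(branch(empty, empty, empty), branch(empty, empty, empty), empty)

Decompose wrap/1: branch(branch(Y2, N, A), wrap(branch(empty, empty, empty)), T) = branch(branch(branch(A, A, empty), wrap(T), Y1), wrap(Y1), branch(unit, Y2, unit)).
Decompose branch/3: branch(Y2, N, A) = branch(branch(A, A, empty), wrap(T), Y1),  wrap(branch(empty, empty, empty)) = wrap(Y1),  T = branch(unit, Y2, unit).
Decompose branch/3: Y2 = branch(A, A, empty),  N = wrap(T),  A = Y1.
Bind Y2 := branch(A, A, empty); substituting into the one remaining equation that mentions Y2 gives: T = branch(unit, branch(A, A, empty), unit).
Bind N := wrap(T); no other remaining equation mentions N.
Bind A := Y1; substituting into the one remaining equation that mentions A gives: T = branch(unit, branch(Y1, Y1, empty), unit). Substituting into the earlier binding gives Y2 := branch(Y1, Y1, empty).
Decompose wrap/1: branch(empty, empty, empty) = Y1.
Bind Y1 := branch(empty, empty, empty); substituting into the remaining equation gives: T = branch(unit, branch(branch(empty, empty, empty), branch(empty, empty, empty), empty), unit). Substituting into the earlier bindings gives Y2 := branch(branch(empty, empty, empty), branch(empty, empty, empty), empty), A := branch(empty, empty, empty).
Bind T := branch(unit, branch(branch(empty, empty, empty), branch(empty, empty, empty), empty), unit). Substituting into the earlier binding gives N := wrap(branch(unit, branch(branch(empty, empty, empty), branch(empty, empty, empty), empty), unit)).
MGU = { Y2 := branch(branch(empty, empty, empty), branch(empty, empty, empty), empty), N := wrap(branch(unit, branch(branch(empty, empty, empty), branch(empty, empty, empty), empty), unit)), A := branch(empty, empty, empty), Y1 := branch(empty, empty, empty), T := branch(unit, branch(branch(empty, empty, empty), branch(empty, empty, empty), empty), unit) }, so Y2 := branch(branch(empty, empty, empty), branch(empty, empty, empty), empty).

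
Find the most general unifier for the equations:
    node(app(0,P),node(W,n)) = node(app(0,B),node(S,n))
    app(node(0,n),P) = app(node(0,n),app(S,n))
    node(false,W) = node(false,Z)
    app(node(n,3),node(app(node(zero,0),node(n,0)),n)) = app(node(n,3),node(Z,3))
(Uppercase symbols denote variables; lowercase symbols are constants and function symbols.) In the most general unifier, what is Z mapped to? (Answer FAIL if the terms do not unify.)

Decompose node/2: app(0,P) = app(0,B),  node(W,n) = node(S,n).
Decompose app/2: 0 = 0,  P = B.
Delete trivial equation 0 = 0.
Bind P := B; substituting into the one remaining equation that mentions P gives: app(node(0,n),B) = app(node(0,n),app(S,n)).
Decompose node/2: W = S,  n = n.
Bind W := S; substituting into the one remaining equation that mentions W gives: node(false,S) = node(false,Z).
Delete trivial equation n = n.
Decompose app/2: node(0,n) = node(0,n),  B = app(S,n).
Delete trivial equation node(0,n) = node(0,n).
Bind B := app(S,n); no other remaining equation mentions B. Substituting into the earlier binding gives P := app(S,n).
Decompose node/2: false = false,  S = Z.
Delete trivial equation false = false.
Bind S := Z; no other remaining equation mentions S. Substituting into the earlier bindings gives P := app(Z,n), W := Z, B := app(Z,n).
Decompose app/2: node(n,3) = node(n,3),  node(app(node(zero,0),node(n,0)),n) = node(Z,3).
Delete trivial equation node(n,3) = node(n,3).
Decompose node/2: app(node(zero,0),node(n,0)) = Z,  n = 3.
Bind Z := app(node(zero,0),node(n,0)); no other remaining equation mentions Z. Substituting into the earlier bindings gives P := app(app(node(zero,0),node(n,0)),n), W := app(node(zero,0),node(n,0)), B := app(app(node(zero,0),node(n,0)),n), S := app(node(zero,0),node(n,0)).
Clash: constants n and 3 differ; no unifier exists.

FAIL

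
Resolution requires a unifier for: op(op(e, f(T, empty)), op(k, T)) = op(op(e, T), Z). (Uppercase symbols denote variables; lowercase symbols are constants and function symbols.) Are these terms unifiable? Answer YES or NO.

NO

Decompose op/2: op(e, f(T, empty)) = op(e, T),  op(k, T) = Z.
Decompose op/2: e = e,  f(T, empty) = T.
Delete trivial equation e = e.
Occurs check fails: T occurs in f(T, empty); the equation T = f(T, empty) has no finite solution.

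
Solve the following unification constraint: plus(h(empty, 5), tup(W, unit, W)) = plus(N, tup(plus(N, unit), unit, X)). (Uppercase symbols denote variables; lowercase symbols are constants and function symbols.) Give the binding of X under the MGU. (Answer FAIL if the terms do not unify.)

Decompose plus/2: h(empty, 5) = N,  tup(W, unit, W) = tup(plus(N, unit), unit, X).
Bind N := h(empty, 5); substituting into the remaining equation gives: tup(W, unit, W) = tup(plus(h(empty, 5), unit), unit, X).
Decompose tup/3: W = plus(h(empty, 5), unit),  unit = unit,  W = X.
Bind W := plus(h(empty, 5), unit); substituting into the one remaining equation that mentions W gives: plus(h(empty, 5), unit) = X.
Delete trivial equation unit = unit.
Bind X := plus(h(empty, 5), unit).
MGU = { N := h(empty, 5), W := plus(h(empty, 5), unit), X := plus(h(empty, 5), unit) }, so X := plus(h(empty, 5), unit).

plus(h(empty, 5), unit)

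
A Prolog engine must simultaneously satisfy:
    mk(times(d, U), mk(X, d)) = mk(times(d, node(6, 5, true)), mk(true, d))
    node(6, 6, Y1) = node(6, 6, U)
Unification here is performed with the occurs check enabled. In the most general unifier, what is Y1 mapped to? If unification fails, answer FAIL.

Decompose mk/2: times(d, U) = times(d, node(6, 5, true)),  mk(X, d) = mk(true, d).
Decompose times/2: d = d,  U = node(6, 5, true).
Delete trivial equation d = d.
Bind U := node(6, 5, true); substituting into the one remaining equation that mentions U gives: node(6, 6, Y1) = node(6, 6, node(6, 5, true)).
Decompose mk/2: X = true,  d = d.
Bind X := true; no other remaining equation mentions X.
Delete trivial equation d = d.
Decompose node/3: 6 = 6,  6 = 6,  Y1 = node(6, 5, true).
Delete trivial equation 6 = 6.
Delete trivial equation 6 = 6.
Bind Y1 := node(6, 5, true).
MGU = { U = node(6, 5, true), X = true, Y1 = node(6, 5, true) }, so Y1 = node(6, 5, true).

node(6, 5, true)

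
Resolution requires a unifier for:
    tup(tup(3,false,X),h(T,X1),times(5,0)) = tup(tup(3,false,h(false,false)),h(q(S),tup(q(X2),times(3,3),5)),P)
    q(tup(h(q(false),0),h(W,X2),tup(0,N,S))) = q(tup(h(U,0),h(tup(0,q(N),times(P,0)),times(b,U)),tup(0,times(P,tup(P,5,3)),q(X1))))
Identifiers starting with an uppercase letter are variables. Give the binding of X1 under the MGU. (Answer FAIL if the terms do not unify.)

tup(q(times(b,q(false))),times(3,3),5)

Decompose tup/3: tup(3,false,X) = tup(3,false,h(false,false)),  h(T,X1) = h(q(S),tup(q(X2),times(3,3),5)),  times(5,0) = P.
Decompose tup/3: 3 = 3,  false = false,  X = h(false,false).
Delete trivial equation 3 = 3.
Delete trivial equation false = false.
Bind X := h(false,false); no other remaining equation mentions X.
Decompose h/2: T = q(S),  X1 = tup(q(X2),times(3,3),5).
Bind T := q(S); no other remaining equation mentions T.
Bind X1 := tup(q(X2),times(3,3),5); substituting into the one remaining equation that mentions X1 gives: q(tup(h(q(false),0),h(W,X2),tup(0,N,S))) = q(tup(h(U,0),h(tup(0,q(N),times(P,0)),times(b,U)),tup(0,times(P,tup(P,5,3)),q(tup(q(X2),times(3,3),5))))).
Bind P := times(5,0); substituting into the remaining equation gives: q(tup(h(q(false),0),h(W,X2),tup(0,N,S))) = q(tup(h(U,0),h(tup(0,q(N),times(times(5,0),0)),times(b,U)),tup(0,times(times(5,0),tup(times(5,0),5,3)),q(tup(q(X2),times(3,3),5))))).
Decompose q/1: tup(h(q(false),0),h(W,X2),tup(0,N,S)) = tup(h(U,0),h(tup(0,q(N),times(times(5,0),0)),times(b,U)),tup(0,times(times(5,0),tup(times(5,0),5,3)),q(tup(q(X2),times(3,3),5)))).
Decompose tup/3: h(q(false),0) = h(U,0),  h(W,X2) = h(tup(0,q(N),times(times(5,0),0)),times(b,U)),  tup(0,N,S) = tup(0,times(times(5,0),tup(times(5,0),5,3)),q(tup(q(X2),times(3,3),5))).
Decompose h/2: q(false) = U,  0 = 0.
Bind U := q(false); substituting into the one remaining equation that mentions U gives: h(W,X2) = h(tup(0,q(N),times(times(5,0),0)),times(b,q(false))).
Delete trivial equation 0 = 0.
Decompose h/2: W = tup(0,q(N),times(times(5,0),0)),  X2 = times(b,q(false)).
Bind W := tup(0,q(N),times(times(5,0),0)); no other remaining equation mentions W.
Bind X2 := times(b,q(false)); substituting into the remaining equation gives: tup(0,N,S) = tup(0,times(times(5,0),tup(times(5,0),5,3)),q(tup(q(times(b,q(false))),times(3,3),5))). Substituting into the earlier binding gives X1 := tup(q(times(b,q(false))),times(3,3),5).
Decompose tup/3: 0 = 0,  N = times(times(5,0),tup(times(5,0),5,3)),  S = q(tup(q(times(b,q(false))),times(3,3),5)).
Delete trivial equation 0 = 0.
Bind N := times(times(5,0),tup(times(5,0),5,3)); no other remaining equation mentions N. Substituting into the earlier binding gives W := tup(0,q(times(times(5,0),tup(times(5,0),5,3))),times(times(5,0),0)).
Bind S := q(tup(q(times(b,q(false))),times(3,3),5)). Substituting into the earlier binding gives T := q(q(tup(q(times(b,q(false))),times(3,3),5))).
MGU = { X ↦ h(false,false), T ↦ q(q(tup(q(times(b,q(false))),times(3,3),5))), X1 ↦ tup(q(times(b,q(false))),times(3,3),5), P ↦ times(5,0), U ↦ q(false), W ↦ tup(0,q(times(times(5,0),tup(times(5,0),5,3))),times(times(5,0),0)), X2 ↦ times(b,q(false)), N ↦ times(times(5,0),tup(times(5,0),5,3)), S ↦ q(tup(q(times(b,q(false))),times(3,3),5)) }, so X1 ↦ tup(q(times(b,q(false))),times(3,3),5).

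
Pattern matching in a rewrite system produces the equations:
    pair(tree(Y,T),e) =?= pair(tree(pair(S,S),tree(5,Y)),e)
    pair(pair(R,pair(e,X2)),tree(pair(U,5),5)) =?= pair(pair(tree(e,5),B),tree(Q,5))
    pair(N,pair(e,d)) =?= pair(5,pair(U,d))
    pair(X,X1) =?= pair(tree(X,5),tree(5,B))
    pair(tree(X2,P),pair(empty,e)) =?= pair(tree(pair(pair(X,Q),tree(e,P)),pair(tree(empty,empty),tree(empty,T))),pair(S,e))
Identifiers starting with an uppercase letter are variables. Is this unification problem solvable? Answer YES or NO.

Decompose pair/2: tree(Y,T) =?= tree(pair(S,S),tree(5,Y)),  e =?= e.
Decompose tree/2: Y =?= pair(S,S),  T =?= tree(5,Y).
Bind Y := pair(S,S); substituting into the one remaining equation that mentions Y gives: T =?= tree(5,pair(S,S)).
Bind T := tree(5,pair(S,S)); substituting into the one remaining equation that mentions T gives: pair(tree(X2,P),pair(empty,e)) =?= pair(tree(pair(pair(X,Q),tree(e,P)),pair(tree(empty,empty),tree(empty,tree(5,pair(S,S))))),pair(S,e)).
Delete trivial equation e =?= e.
Decompose pair/2: pair(R,pair(e,X2)) =?= pair(tree(e,5),B),  tree(pair(U,5),5) =?= tree(Q,5).
Decompose pair/2: R =?= tree(e,5),  pair(e,X2) =?= B.
Bind R := tree(e,5); no other remaining equation mentions R.
Bind B := pair(e,X2); substituting into the one remaining equation that mentions B gives: pair(X,X1) =?= pair(tree(X,5),tree(5,pair(e,X2))).
Decompose tree/2: pair(U,5) =?= Q,  5 =?= 5.
Bind Q := pair(U,5); substituting into the one remaining equation that mentions Q gives: pair(tree(X2,P),pair(empty,e)) =?= pair(tree(pair(pair(X,pair(U,5)),tree(e,P)),pair(tree(empty,empty),tree(empty,tree(5,pair(S,S))))),pair(S,e)).
Delete trivial equation 5 =?= 5.
Decompose pair/2: N =?= 5,  pair(e,d) =?= pair(U,d).
Bind N := 5; no other remaining equation mentions N.
Decompose pair/2: e =?= U,  d =?= d.
Bind U := e; substituting into the one remaining equation that mentions U gives: pair(tree(X2,P),pair(empty,e)) =?= pair(tree(pair(pair(X,pair(e,5)),tree(e,P)),pair(tree(empty,empty),tree(empty,tree(5,pair(S,S))))),pair(S,e)). Substituting into the earlier binding gives Q := pair(e,5).
Delete trivial equation d =?= d.
Decompose pair/2: X =?= tree(X,5),  X1 =?= tree(5,pair(e,X2)).
Occurs check fails: X occurs in tree(X,5); the equation X =?= tree(X,5) has no finite solution.

NO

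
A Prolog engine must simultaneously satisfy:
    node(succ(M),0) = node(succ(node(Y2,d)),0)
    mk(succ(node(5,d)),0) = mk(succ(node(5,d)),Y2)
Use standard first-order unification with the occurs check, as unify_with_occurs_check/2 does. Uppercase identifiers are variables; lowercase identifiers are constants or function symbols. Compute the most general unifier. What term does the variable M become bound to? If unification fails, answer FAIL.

node(0,d)

Decompose node/2: succ(M) = succ(node(Y2,d)),  0 = 0.
Decompose succ/1: M = node(Y2,d).
Bind M := node(Y2,d); no other remaining equation mentions M.
Delete trivial equation 0 = 0.
Decompose mk/2: succ(node(5,d)) = succ(node(5,d)),  0 = Y2.
Delete trivial equation succ(node(5,d)) = succ(node(5,d)).
Bind Y2 := 0. Substituting into the earlier binding gives M := node(0,d).
MGU = { M ↦ node(0,d), Y2 ↦ 0 }, so M ↦ node(0,d).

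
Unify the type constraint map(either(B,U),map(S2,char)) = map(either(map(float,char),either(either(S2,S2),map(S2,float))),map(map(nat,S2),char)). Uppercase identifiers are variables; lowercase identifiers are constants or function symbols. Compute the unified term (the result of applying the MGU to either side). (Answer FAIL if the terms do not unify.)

FAIL

Decompose map/2: either(B,U) = either(map(float,char),either(either(S2,S2),map(S2,float))),  map(S2,char) = map(map(nat,S2),char).
Decompose either/2: B = map(float,char),  U = either(either(S2,S2),map(S2,float)).
Bind B := map(float,char); no other remaining equation mentions B.
Bind U := either(either(S2,S2),map(S2,float)); no other remaining equation mentions U.
Decompose map/2: S2 = map(nat,S2),  char = char.
Occurs check fails: S2 occurs in map(nat,S2); the equation S2 = map(nat,S2) has no finite solution.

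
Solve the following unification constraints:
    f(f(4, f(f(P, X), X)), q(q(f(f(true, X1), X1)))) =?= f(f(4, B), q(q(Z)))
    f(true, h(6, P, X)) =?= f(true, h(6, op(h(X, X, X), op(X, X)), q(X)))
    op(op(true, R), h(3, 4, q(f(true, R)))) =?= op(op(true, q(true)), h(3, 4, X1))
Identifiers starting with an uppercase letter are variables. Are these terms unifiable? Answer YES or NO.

Decompose f/2: f(4, f(f(P, X), X)) =?= f(4, B),  q(q(f(f(true, X1), X1))) =?= q(q(Z)).
Decompose f/2: 4 =?= 4,  f(f(P, X), X) =?= B.
Delete trivial equation 4 =?= 4.
Bind B := f(f(P, X), X); no other remaining equation mentions B.
Decompose q/1: q(f(f(true, X1), X1)) =?= q(Z).
Decompose q/1: f(f(true, X1), X1) =?= Z.
Bind Z := f(f(true, X1), X1); no other remaining equation mentions Z.
Decompose f/2: true =?= true,  h(6, P, X) =?= h(6, op(h(X, X, X), op(X, X)), q(X)).
Delete trivial equation true =?= true.
Decompose h/3: 6 =?= 6,  P =?= op(h(X, X, X), op(X, X)),  X =?= q(X).
Delete trivial equation 6 =?= 6.
Bind P := op(h(X, X, X), op(X, X)); no other remaining equation mentions P. Substituting into the earlier binding gives B := f(f(op(h(X, X, X), op(X, X)), X), X).
Occurs check fails: X occurs in q(X); the equation X =?= q(X) has no finite solution.

NO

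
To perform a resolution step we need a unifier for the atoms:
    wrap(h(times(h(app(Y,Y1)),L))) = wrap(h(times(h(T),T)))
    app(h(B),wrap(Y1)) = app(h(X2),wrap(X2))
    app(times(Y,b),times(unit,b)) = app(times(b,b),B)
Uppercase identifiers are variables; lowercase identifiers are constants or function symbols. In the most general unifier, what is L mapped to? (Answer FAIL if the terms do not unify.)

Decompose wrap/1: h(times(h(app(Y,Y1)),L)) = h(times(h(T),T)).
Decompose h/1: times(h(app(Y,Y1)),L) = times(h(T),T).
Decompose times/2: h(app(Y,Y1)) = h(T),  L = T.
Decompose h/1: app(Y,Y1) = T.
Bind T := app(Y,Y1); substituting into the one remaining equation that mentions T gives: L = app(Y,Y1).
Bind L := app(Y,Y1); no other remaining equation mentions L.
Decompose app/2: h(B) = h(X2),  wrap(Y1) = wrap(X2).
Decompose h/1: B = X2.
Bind B := X2; substituting into the one remaining equation that mentions B gives: app(times(Y,b),times(unit,b)) = app(times(b,b),X2).
Decompose wrap/1: Y1 = X2.
Bind Y1 := X2; no other remaining equation mentions Y1. Substituting into the earlier bindings gives T := app(Y,X2), L := app(Y,X2).
Decompose app/2: times(Y,b) = times(b,b),  times(unit,b) = X2.
Decompose times/2: Y = b,  b = b.
Bind Y := b; no other remaining equation mentions Y. Substituting into the earlier bindings gives T := app(b,X2), L := app(b,X2).
Delete trivial equation b = b.
Bind X2 := times(unit,b). Substituting into the earlier bindings gives T := app(b,times(unit,b)), L := app(b,times(unit,b)), B := times(unit,b), Y1 := times(unit,b).
MGU = { T := app(b,times(unit,b)), L := app(b,times(unit,b)), B := times(unit,b), Y1 := times(unit,b), Y := b, X2 := times(unit,b) }, so L := app(b,times(unit,b)).

app(b,times(unit,b))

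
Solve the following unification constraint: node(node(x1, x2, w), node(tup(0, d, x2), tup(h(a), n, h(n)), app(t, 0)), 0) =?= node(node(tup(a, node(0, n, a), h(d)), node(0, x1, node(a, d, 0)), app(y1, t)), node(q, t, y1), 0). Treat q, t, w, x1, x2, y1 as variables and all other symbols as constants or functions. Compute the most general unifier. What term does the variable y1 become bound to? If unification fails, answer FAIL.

app(tup(h(a), n, h(n)), 0)

Decompose node/3: node(x1, x2, w) =?= node(tup(a, node(0, n, a), h(d)), node(0, x1, node(a, d, 0)), app(y1, t)),  node(tup(0, d, x2), tup(h(a), n, h(n)), app(t, 0)) =?= node(q, t, y1),  0 =?= 0.
Decompose node/3: x1 =?= tup(a, node(0, n, a), h(d)),  x2 =?= node(0, x1, node(a, d, 0)),  w =?= app(y1, t).
Bind x1 := tup(a, node(0, n, a), h(d)); substituting into the one remaining equation that mentions x1 gives: x2 =?= node(0, tup(a, node(0, n, a), h(d)), node(a, d, 0)).
Bind x2 := node(0, tup(a, node(0, n, a), h(d)), node(a, d, 0)); substituting into the one remaining equation that mentions x2 gives: node(tup(0, d, node(0, tup(a, node(0, n, a), h(d)), node(a, d, 0))), tup(h(a), n, h(n)), app(t, 0)) =?= node(q, t, y1).
Bind w := app(y1, t); no other remaining equation mentions w.
Decompose node/3: tup(0, d, node(0, tup(a, node(0, n, a), h(d)), node(a, d, 0))) =?= q,  tup(h(a), n, h(n)) =?= t,  app(t, 0) =?= y1.
Bind q := tup(0, d, node(0, tup(a, node(0, n, a), h(d)), node(a, d, 0))); no other remaining equation mentions q.
Bind t := tup(h(a), n, h(n)); substituting into the one remaining equation that mentions t gives: app(tup(h(a), n, h(n)), 0) =?= y1. Substituting into the earlier binding gives w := app(y1, tup(h(a), n, h(n))).
Bind y1 := app(tup(h(a), n, h(n)), 0); no other remaining equation mentions y1. Substituting into the earlier binding gives w := app(app(tup(h(a), n, h(n)), 0), tup(h(a), n, h(n))).
Delete trivial equation 0 =?= 0.
MGU = { x1 := tup(a, node(0, n, a), h(d)), x2 := node(0, tup(a, node(0, n, a), h(d)), node(a, d, 0)), w := app(app(tup(h(a), n, h(n)), 0), tup(h(a), n, h(n))), q := tup(0, d, node(0, tup(a, node(0, n, a), h(d)), node(a, d, 0))), t := tup(h(a), n, h(n)), y1 := app(tup(h(a), n, h(n)), 0) }, so y1 := app(tup(h(a), n, h(n)), 0).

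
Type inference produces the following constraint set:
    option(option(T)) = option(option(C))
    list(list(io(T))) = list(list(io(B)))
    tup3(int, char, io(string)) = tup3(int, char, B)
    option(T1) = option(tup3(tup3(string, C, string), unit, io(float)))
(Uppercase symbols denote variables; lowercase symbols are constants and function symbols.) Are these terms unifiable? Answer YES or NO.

Decompose option/1: option(T) = option(C).
Decompose option/1: T = C.
Bind T := C; substituting into the one remaining equation that mentions T gives: list(list(io(C))) = list(list(io(B))).
Decompose list/1: list(io(C)) = list(io(B)).
Decompose list/1: io(C) = io(B).
Decompose io/1: C = B.
Bind C := B; substituting into the one remaining equation that mentions C gives: option(T1) = option(tup3(tup3(string, B, string), unit, io(float))). Substituting into the earlier binding gives T := B.
Decompose tup3/3: int = int,  char = char,  io(string) = B.
Delete trivial equation int = int.
Delete trivial equation char = char.
Bind B := io(string); substituting into the remaining equation gives: option(T1) = option(tup3(tup3(string, io(string), string), unit, io(float))). Substituting into the earlier bindings gives T := io(string), C := io(string).
Decompose option/1: T1 = tup3(tup3(string, io(string), string), unit, io(float)).
Bind T1 := tup3(tup3(string, io(string), string), unit, io(float)).
No equations remain and no clash or occurs-check failure arose, so a unifier exists.

YES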